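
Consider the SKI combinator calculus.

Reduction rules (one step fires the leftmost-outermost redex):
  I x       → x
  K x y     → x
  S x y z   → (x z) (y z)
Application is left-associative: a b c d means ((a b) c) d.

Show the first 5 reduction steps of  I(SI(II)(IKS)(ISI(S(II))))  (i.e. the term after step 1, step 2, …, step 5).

  start: I(SI(II)(IKS)(ISI(S(II))))
  →1  SI(II)(IKS)(ISI(S(II)))
  →2  I(IKS)(II(IKS))(ISI(S(II)))
  →3  IKS(II(IKS))(ISI(S(II)))
  →4  KS(II(IKS))(ISI(S(II)))
  →5  S(ISI(S(II)))

Answer: after 5 steps: S(ISI(S(II)))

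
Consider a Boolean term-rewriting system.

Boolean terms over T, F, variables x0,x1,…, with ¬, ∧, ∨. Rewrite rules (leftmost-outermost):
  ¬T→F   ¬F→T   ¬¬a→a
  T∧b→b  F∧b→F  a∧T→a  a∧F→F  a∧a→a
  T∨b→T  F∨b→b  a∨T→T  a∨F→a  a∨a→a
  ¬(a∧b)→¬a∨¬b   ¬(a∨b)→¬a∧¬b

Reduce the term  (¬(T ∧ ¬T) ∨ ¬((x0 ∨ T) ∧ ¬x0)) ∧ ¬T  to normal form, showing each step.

Answer: normal form = F  (in 7 steps)

Reduction:
  start: (¬(T ∧ ¬T) ∨ ¬((x0 ∨ T) ∧ ¬x0)) ∧ ¬T
  →1  ((¬T ∨ ¬¬T) ∨ ¬((x0 ∨ T) ∧ ¬x0)) ∧ ¬T
  →2  ((F ∨ ¬¬T) ∨ ¬((x0 ∨ T) ∧ ¬x0)) ∧ ¬T
  →3  (¬¬T ∨ ¬((x0 ∨ T) ∧ ¬x0)) ∧ ¬T
  →4  (T ∨ ¬((x0 ∨ T) ∧ ¬x0)) ∧ ¬T
  →5  T ∧ ¬T
  →6  ¬T
  →7  F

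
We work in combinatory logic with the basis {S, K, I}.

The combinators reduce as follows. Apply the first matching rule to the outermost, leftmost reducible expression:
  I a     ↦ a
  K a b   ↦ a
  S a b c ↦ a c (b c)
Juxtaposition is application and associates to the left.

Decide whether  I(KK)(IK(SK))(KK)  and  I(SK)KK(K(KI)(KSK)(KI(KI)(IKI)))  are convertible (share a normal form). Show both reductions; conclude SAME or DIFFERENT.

Term A:
  start: I(KK)(IK(SK))(KK)
  [1] KK(IK(SK))(KK)
  [2] K(KK)

Term B:
  start: I(SK)KK(K(KI)(KSK)(KI(KI)(IKI)))
  [1] SKKK(K(KI)(KSK)(KI(KI)(IKI)))
  [2] KK(KK)(K(KI)(KSK)(KI(KI)(IKI)))
  [3] K(K(KI)(KSK)(KI(KI)(IKI)))
  [4] K(KI(KI(KI)(IKI)))
  [5] KI

Answer: DIFFERENT — A ⇓ K(KK), B ⇓ KI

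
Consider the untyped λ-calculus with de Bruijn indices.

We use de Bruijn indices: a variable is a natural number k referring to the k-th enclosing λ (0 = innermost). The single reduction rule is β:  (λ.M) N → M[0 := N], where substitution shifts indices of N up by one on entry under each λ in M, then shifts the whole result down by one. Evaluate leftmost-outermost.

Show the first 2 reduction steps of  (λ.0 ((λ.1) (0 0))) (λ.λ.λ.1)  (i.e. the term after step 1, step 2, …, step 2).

  start: (λ.0 ((λ.1) (0 0))) (λ.λ.λ.1)
  step 1: (λ.λ.λ.1) ((λ.λ.λ.λ.1) ((λ.λ.λ.1) (λ.λ.λ.1)))
  step 2: λ.λ.1

Answer: after 2 steps: λ.λ.1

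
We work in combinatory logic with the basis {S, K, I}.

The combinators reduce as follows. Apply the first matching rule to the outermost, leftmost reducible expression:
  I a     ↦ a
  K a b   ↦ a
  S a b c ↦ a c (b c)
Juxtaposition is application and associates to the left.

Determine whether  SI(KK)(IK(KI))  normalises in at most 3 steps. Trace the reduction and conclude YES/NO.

  start: SI(KK)(IK(KI))
  step 1: I(IK(KI))(KK(IK(KI)))
  step 2: IK(KI)(KK(IK(KI)))
  step 3: K(KI)(KK(IK(KI)))

Answer: NO — after 3 steps the term is K(KI)(KK(IK(KI))), not yet normal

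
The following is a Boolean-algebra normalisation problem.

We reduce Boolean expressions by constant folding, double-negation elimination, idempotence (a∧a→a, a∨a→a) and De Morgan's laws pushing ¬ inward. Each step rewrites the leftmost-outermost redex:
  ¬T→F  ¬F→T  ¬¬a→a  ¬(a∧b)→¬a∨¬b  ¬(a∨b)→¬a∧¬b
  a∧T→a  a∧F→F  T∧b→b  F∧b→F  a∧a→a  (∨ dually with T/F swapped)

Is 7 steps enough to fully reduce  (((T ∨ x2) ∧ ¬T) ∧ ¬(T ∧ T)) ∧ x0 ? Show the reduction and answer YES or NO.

Answer: YES — reaches normal form F in 5 ≤ 7 steps

Working:
  start: (((T ∨ x2) ∧ ¬T) ∧ ¬(T ∧ T)) ∧ x0
  [1] ((T ∧ ¬T) ∧ ¬(T ∧ T)) ∧ x0
  [2] (¬T ∧ ¬(T ∧ T)) ∧ x0
  [3] (F ∧ ¬(T ∧ T)) ∧ x0
  [4] F ∧ x0
  [5] F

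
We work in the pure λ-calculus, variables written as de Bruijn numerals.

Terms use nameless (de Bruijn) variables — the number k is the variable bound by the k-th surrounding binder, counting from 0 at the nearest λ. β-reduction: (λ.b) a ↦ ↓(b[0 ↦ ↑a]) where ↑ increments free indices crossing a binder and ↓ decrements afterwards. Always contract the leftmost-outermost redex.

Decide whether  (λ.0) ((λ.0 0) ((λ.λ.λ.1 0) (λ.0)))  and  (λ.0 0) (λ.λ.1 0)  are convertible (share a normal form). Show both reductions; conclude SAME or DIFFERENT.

Term A:
  start: (λ.0) ((λ.0 0) ((λ.λ.λ.1 0) (λ.0)))
  →1  (λ.0 0) ((λ.λ.λ.1 0) (λ.0))
  →2  (λ.λ.λ.1 0) (λ.0) ((λ.λ.λ.1 0) (λ.0))
  →3  (λ.λ.1 0) ((λ.λ.λ.1 0) (λ.0))
  →4  λ.(λ.λ.λ.1 0) (λ.0) 0
  →5  λ.(λ.λ.1 0) 0
  →6  λ.λ.1 0

Term B:
  start: (λ.0 0) (λ.λ.1 0)
  →1  (λ.λ.1 0) (λ.λ.1 0)
  →2  λ.(λ.λ.1 0) 0
  →3  λ.λ.1 0

Answer: SAME — A ⇓ λ.λ.1 0, B ⇓ λ.λ.1 0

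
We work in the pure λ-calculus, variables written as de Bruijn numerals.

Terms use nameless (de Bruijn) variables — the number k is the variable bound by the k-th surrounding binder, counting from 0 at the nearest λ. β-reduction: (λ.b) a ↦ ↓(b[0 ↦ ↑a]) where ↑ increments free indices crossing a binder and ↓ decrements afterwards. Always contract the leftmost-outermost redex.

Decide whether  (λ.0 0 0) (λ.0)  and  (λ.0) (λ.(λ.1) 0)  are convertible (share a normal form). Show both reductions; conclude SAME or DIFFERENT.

Answer: SAME — A ⇓ λ.0, B ⇓ λ.0

Derivation:
Term A:
  start: (λ.0 0 0) (λ.0)
  step 1: (λ.0) (λ.0) (λ.0)
  step 2: (λ.0) (λ.0)
  step 3: λ.0

Term B:
  start: (λ.0) (λ.(λ.1) 0)
  step 1: λ.(λ.1) 0
  step 2: λ.0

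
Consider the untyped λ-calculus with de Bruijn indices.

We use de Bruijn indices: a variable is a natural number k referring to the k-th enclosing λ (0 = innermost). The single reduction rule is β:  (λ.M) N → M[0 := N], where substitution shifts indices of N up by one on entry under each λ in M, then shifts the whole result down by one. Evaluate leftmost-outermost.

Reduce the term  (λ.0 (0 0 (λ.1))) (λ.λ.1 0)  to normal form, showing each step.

Answer: normal form = λ.λ.λ.1 0  (in 7 steps)

Reduction:
  start: (λ.0 (0 0 (λ.1))) (λ.λ.1 0)
  [1] (λ.λ.1 0) ((λ.λ.1 0) (λ.λ.1 0) (λ.λ.λ.1 0))
  [2] λ.(λ.λ.1 0) (λ.λ.1 0) (λ.λ.λ.1 0) 0
  [3] λ.(λ.(λ.λ.1 0) 0) (λ.λ.λ.1 0) 0
  [4] λ.(λ.λ.1 0) (λ.λ.λ.1 0) 0
  [5] λ.(λ.(λ.λ.λ.1 0) 0) 0
  [6] λ.(λ.λ.λ.1 0) 0
  [7] λ.λ.λ.1 0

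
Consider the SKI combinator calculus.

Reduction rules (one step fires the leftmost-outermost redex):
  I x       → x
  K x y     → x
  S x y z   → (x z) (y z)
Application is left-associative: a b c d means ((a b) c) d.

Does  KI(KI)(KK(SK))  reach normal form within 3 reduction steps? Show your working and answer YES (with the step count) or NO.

  start: KI(KI)(KK(SK))
  [1] I(KK(SK))
  [2] KK(SK)
  [3] K

Answer: YES — reaches normal form K in 3 ≤ 3 steps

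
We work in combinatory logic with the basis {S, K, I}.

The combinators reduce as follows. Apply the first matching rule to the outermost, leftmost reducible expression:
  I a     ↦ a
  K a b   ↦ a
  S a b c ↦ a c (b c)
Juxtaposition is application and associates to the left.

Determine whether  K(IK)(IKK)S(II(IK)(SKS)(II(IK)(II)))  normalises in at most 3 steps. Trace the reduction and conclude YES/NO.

  start: K(IK)(IKK)S(II(IK)(SKS)(II(IK)(II)))
  [1] IKS(II(IK)(SKS)(II(IK)(II)))
  [2] KS(II(IK)(SKS)(II(IK)(II)))
  [3] S

Answer: YES — reaches normal form S in 3 ≤ 3 steps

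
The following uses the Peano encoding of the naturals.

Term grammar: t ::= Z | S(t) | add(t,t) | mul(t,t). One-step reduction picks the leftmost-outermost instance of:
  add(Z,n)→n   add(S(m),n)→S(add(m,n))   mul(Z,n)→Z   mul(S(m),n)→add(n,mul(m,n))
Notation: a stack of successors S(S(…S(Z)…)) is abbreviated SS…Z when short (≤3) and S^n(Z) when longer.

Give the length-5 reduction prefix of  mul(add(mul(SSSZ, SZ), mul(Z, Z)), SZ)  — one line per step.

  start: mul(add(mul(SSSZ, SZ), mul(Z, Z)), SZ)
  [1] mul(add(add(SZ, mul(SSZ, SZ)), mul(Z, Z)), SZ)
  [2] mul(add(S(add(Z, mul(SSZ, SZ))), mul(Z, Z)), SZ)
  [3] mul(S(add(add(Z, mul(SSZ, SZ)), mul(Z, Z))), SZ)
  [4] add(SZ, mul(add(add(Z, mul(SSZ, SZ)), mul(Z, Z)), SZ))
  [5] S(add(Z, mul(add(add(Z, mul(SSZ, SZ)), mul(Z, Z)), SZ)))

Answer: after 5 steps: S(add(Z, mul(add(add(Z, mul(SSZ, SZ)), mul(Z, Z)), SZ)))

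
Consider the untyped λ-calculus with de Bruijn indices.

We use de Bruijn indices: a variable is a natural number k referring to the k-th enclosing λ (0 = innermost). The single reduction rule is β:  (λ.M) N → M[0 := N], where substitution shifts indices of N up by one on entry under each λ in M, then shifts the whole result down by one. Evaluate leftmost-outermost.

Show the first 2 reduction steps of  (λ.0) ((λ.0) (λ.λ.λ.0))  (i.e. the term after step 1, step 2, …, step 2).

  start: (λ.0) ((λ.0) (λ.λ.λ.0))
  [1] (λ.0) (λ.λ.λ.0)
  [2] λ.λ.λ.0

Answer: after 2 steps: λ.λ.λ.0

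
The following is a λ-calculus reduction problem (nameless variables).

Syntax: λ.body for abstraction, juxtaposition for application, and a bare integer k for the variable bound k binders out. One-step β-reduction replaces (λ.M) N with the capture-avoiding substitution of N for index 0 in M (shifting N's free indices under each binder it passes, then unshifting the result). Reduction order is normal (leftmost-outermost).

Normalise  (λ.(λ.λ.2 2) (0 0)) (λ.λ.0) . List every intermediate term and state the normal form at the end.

Answer: normal form = λ.λ.0  (in 3 steps)

Working:
  start: (λ.(λ.λ.2 2) (0 0)) (λ.λ.0)
  →1  (λ.λ.(λ.λ.0) (λ.λ.0)) ((λ.λ.0) (λ.λ.0))
  →2  λ.(λ.λ.0) (λ.λ.0)
  →3  λ.λ.0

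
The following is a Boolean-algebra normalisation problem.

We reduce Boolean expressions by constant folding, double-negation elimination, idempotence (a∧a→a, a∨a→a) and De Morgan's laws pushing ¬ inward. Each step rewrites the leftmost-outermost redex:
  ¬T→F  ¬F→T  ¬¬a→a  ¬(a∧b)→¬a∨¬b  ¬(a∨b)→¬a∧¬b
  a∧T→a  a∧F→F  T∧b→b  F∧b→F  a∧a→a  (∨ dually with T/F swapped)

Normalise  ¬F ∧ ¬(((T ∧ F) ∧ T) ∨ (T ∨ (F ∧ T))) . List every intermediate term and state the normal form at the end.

Answer: normal form = F  (in 13 steps)

Derivation:
  start: ¬F ∧ ¬(((T ∧ F) ∧ T) ∨ (T ∨ (F ∧ T)))
  →1  T ∧ ¬(((T ∧ F) ∧ T) ∨ (T ∨ (F ∧ T)))
  →2  ¬(((T ∧ F) ∧ T) ∨ (T ∨ (F ∧ T)))
  →3  ¬((T ∧ F) ∧ T) ∧ ¬(T ∨ (F ∧ T))
  →4  (¬(T ∧ F) ∨ ¬T) ∧ ¬(T ∨ (F ∧ T))
  →5  ((¬T ∨ ¬F) ∨ ¬T) ∧ ¬(T ∨ (F ∧ T))
  →6  ((F ∨ ¬F) ∨ ¬T) ∧ ¬(T ∨ (F ∧ T))
  →7  (¬F ∨ ¬T) ∧ ¬(T ∨ (F ∧ T))
  →8  (T ∨ ¬T) ∧ ¬(T ∨ (F ∧ T))
  →9  T ∧ ¬(T ∨ (F ∧ T))
  →10  ¬(T ∨ (F ∧ T))
  →11  ¬T ∧ ¬(F ∧ T)
  →12  F ∧ ¬(F ∧ T)
  →13  F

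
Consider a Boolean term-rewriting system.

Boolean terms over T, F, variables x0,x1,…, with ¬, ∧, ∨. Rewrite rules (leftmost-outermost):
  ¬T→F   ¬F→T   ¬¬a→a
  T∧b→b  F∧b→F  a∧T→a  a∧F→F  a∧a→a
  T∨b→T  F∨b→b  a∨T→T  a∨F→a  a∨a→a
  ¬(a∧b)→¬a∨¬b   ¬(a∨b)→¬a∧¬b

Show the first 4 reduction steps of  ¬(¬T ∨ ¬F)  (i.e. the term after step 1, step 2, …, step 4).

  start: ¬(¬T ∨ ¬F)
  [1] ¬¬T ∧ ¬¬F
  [2] T ∧ ¬¬F
  [3] ¬¬F
  [4] F

Answer: after 4 steps: F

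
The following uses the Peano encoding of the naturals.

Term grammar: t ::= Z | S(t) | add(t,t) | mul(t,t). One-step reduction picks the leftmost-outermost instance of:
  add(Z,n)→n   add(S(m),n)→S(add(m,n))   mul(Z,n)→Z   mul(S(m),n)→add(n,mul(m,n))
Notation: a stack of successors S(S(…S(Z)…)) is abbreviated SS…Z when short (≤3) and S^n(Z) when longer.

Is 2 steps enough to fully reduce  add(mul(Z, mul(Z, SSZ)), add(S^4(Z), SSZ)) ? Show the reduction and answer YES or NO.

Answer: NO — after 2 steps the term is add(S^4(Z), SSZ), not yet normal

Working:
  start: add(mul(Z, mul(Z, SSZ)), add(S^4(Z), SSZ))
  →1  add(Z, add(S^4(Z), SSZ))
  →2  add(S^4(Z), SSZ)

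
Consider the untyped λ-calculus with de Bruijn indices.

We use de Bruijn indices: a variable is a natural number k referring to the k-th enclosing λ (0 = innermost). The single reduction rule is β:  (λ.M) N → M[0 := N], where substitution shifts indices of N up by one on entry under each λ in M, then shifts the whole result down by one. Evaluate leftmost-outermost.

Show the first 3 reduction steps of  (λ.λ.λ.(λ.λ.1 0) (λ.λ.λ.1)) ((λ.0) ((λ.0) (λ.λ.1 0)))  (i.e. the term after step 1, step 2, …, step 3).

Answer: after 3 steps: λ.λ.λ.λ.λ.1

Working:
  start: (λ.λ.λ.(λ.λ.1 0) (λ.λ.λ.1)) ((λ.0) ((λ.0) (λ.λ.1 0)))
  step 1: λ.λ.(λ.λ.1 0) (λ.λ.λ.1)
  step 2: λ.λ.λ.(λ.λ.λ.1) 0
  step 3: λ.λ.λ.λ.λ.1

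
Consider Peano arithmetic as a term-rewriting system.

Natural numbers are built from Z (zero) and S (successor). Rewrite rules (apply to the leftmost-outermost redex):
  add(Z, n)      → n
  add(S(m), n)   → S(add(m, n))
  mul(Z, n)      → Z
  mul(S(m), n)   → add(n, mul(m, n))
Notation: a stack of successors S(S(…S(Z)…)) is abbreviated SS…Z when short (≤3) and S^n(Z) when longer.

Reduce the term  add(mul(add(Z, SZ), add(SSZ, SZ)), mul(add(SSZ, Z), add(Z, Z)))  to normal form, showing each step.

Answer: normal form = SSSZ  (in 24 steps)

Derivation:
  start: add(mul(add(Z, SZ), add(SSZ, SZ)), mul(add(SSZ, Z), add(Z, Z)))
  →1  add(mul(SZ, add(SSZ, SZ)), mul(add(SSZ, Z), add(Z, Z)))
  →2  add(add(add(SSZ, SZ), mul(Z, add(SSZ, SZ))), mul(add(SSZ, Z), add(Z, Z)))
  →3  add(add(S(add(SZ, SZ)), mul(Z, add(SSZ, SZ))), mul(add(SSZ, Z), add(Z, Z)))
  →4  add(S(add(add(SZ, SZ), mul(Z, add(SSZ, SZ)))), mul(add(SSZ, Z), add(Z, Z)))
  →5  S(add(add(add(SZ, SZ), mul(Z, add(SSZ, SZ))), mul(add(SSZ, Z), add(Z, Z))))
  →6  S(add(add(S(add(Z, SZ)), mul(Z, add(SSZ, SZ))), mul(add(SSZ, Z), add(Z, Z))))
  →7  S(add(S(add(add(Z, SZ), mul(Z, add(SSZ, SZ)))), mul(add(SSZ, Z), add(Z, Z))))
  →8  S(S(add(add(add(Z, SZ), mul(Z, add(SSZ, SZ))), mul(add(SSZ, Z), add(Z, Z)))))
  →9  S(S(add(add(SZ, mul(Z, add(SSZ, SZ))), mul(add(SSZ, Z), add(Z, Z)))))
  →10  S(S(add(S(add(Z, mul(Z, add(SSZ, SZ)))), mul(add(SSZ, Z), add(Z, Z)))))
  →11  S(S(S(add(add(Z, mul(Z, add(SSZ, SZ))), mul(add(SSZ, Z), add(Z, Z))))))
  →12  S(S(S(add(mul(Z, add(SSZ, SZ)), mul(add(SSZ, Z), add(Z, Z))))))
  →13  S(S(S(add(Z, mul(add(SSZ, Z), add(Z, Z))))))
  →14  S(S(S(mul(add(SSZ, Z), add(Z, Z)))))
  →15  S(S(S(mul(S(add(SZ, Z)), add(Z, Z)))))
  →16  S(S(S(add(add(Z, Z), mul(add(SZ, Z), add(Z, Z))))))
  →17  S(S(S(add(Z, mul(add(SZ, Z), add(Z, Z))))))
  →18  S(S(S(mul(add(SZ, Z), add(Z, Z)))))
  →19  S(S(S(mul(S(add(Z, Z)), add(Z, Z)))))
  →20  S(S(S(add(add(Z, Z), mul(add(Z, Z), add(Z, Z))))))
  →21  S(S(S(add(Z, mul(add(Z, Z), add(Z, Z))))))
  →22  S(S(S(mul(add(Z, Z), add(Z, Z)))))
  →23  S(S(S(mul(Z, add(Z, Z)))))
  →24  SSSZ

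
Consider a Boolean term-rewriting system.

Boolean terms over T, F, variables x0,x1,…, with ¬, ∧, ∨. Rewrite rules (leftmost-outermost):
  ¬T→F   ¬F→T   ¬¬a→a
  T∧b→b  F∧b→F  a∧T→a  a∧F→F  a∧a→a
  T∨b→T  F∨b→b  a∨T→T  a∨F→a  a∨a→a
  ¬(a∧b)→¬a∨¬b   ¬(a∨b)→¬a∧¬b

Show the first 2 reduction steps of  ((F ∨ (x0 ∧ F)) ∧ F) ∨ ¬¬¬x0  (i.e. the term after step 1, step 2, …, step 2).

  start: ((F ∨ (x0 ∧ F)) ∧ F) ∨ ¬¬¬x0
  →1  F ∨ ¬¬¬x0
  →2  ¬¬¬x0

Answer: after 2 steps: ¬¬¬x0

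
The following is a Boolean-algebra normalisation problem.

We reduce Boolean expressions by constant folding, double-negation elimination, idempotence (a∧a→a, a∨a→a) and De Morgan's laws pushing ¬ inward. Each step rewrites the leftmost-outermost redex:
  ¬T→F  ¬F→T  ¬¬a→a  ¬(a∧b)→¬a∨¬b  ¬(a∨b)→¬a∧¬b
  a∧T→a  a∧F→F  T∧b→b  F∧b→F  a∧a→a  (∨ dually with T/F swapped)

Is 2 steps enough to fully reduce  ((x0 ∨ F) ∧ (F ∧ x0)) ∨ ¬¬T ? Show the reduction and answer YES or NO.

Answer: NO — after 2 steps the term is (x0 ∧ F) ∨ ¬¬T, not yet normal

Reduction:
  start: ((x0 ∨ F) ∧ (F ∧ x0)) ∨ ¬¬T
  step 1: (x0 ∧ (F ∧ x0)) ∨ ¬¬T
  step 2: (x0 ∧ F) ∨ ¬¬T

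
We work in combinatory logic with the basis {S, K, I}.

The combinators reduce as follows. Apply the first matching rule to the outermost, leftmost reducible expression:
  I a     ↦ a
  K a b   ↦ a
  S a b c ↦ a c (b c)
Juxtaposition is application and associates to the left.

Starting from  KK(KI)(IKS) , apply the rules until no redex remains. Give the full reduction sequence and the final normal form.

Answer: normal form = K(KS)  (in 2 steps)

Derivation:
  start: KK(KI)(IKS)
  →1  K(IKS)
  →2  K(KS)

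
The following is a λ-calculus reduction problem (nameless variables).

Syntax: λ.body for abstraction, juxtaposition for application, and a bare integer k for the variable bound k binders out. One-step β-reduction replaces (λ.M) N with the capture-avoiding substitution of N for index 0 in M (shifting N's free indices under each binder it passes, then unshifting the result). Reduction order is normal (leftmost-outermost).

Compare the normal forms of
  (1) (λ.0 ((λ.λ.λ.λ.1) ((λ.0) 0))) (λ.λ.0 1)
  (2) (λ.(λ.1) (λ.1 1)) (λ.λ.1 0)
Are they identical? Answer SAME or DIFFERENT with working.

Term A:
  start: (λ.0 ((λ.λ.λ.λ.1) ((λ.0) 0))) (λ.λ.0 1)
  →1  (λ.λ.0 1) ((λ.λ.λ.λ.1) ((λ.0) (λ.λ.0 1)))
  →2  λ.0 ((λ.λ.λ.λ.1) ((λ.0) (λ.λ.0 1)))
  →3  λ.0 (λ.λ.λ.1)

Term B:
  start: (λ.(λ.1) (λ.1 1)) (λ.λ.1 0)
  →1  (λ.λ.λ.1 0) (λ.(λ.λ.1 0) (λ.λ.1 0))
  →2  λ.λ.1 0

Answer: DIFFERENT — A ⇓ λ.0 (λ.λ.λ.1), B ⇓ λ.λ.1 0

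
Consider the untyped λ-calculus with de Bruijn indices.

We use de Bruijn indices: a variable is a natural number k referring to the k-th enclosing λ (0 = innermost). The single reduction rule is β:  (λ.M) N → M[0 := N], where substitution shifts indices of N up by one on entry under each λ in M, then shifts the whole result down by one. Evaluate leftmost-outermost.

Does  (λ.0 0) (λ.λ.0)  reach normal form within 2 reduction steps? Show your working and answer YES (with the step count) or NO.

Answer: YES — reaches normal form λ.0 in 2 ≤ 2 steps

Working:
  start: (λ.0 0) (λ.λ.0)
  →1  (λ.λ.0) (λ.λ.0)
  →2  λ.0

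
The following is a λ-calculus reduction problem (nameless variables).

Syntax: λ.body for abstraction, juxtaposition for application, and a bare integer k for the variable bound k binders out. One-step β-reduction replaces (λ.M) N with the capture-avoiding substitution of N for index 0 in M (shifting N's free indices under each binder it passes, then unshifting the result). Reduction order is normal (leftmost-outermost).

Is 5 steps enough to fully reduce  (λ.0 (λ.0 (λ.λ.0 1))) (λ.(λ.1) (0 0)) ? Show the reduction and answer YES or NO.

  start: (λ.0 (λ.0 (λ.λ.0 1))) (λ.(λ.1) (0 0))
  →1  (λ.(λ.1) (0 0)) (λ.0 (λ.λ.0 1))
  →2  (λ.λ.0 (λ.λ.0 1)) ((λ.0 (λ.λ.0 1)) (λ.0 (λ.λ.0 1)))
  →3  λ.0 (λ.λ.0 1)

Answer: YES — reaches normal form λ.0 (λ.λ.0 1) in 3 ≤ 5 steps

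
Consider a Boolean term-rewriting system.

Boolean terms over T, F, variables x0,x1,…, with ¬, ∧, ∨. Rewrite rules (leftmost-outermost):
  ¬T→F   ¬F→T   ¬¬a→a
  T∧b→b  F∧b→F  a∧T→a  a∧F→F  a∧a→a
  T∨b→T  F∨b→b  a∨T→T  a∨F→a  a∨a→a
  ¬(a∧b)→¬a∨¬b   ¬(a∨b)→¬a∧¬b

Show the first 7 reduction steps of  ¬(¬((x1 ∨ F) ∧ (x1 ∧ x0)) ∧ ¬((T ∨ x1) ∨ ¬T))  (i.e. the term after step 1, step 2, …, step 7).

Answer: after 7 steps: T

Derivation:
  start: ¬(¬((x1 ∨ F) ∧ (x1 ∧ x0)) ∧ ¬((T ∨ x1) ∨ ¬T))
  →1  ¬¬((x1 ∨ F) ∧ (x1 ∧ x0)) ∨ ¬¬((T ∨ x1) ∨ ¬T)
  →2  ((x1 ∨ F) ∧ (x1 ∧ x0)) ∨ ¬¬((T ∨ x1) ∨ ¬T)
  →3  (x1 ∧ (x1 ∧ x0)) ∨ ¬¬((T ∨ x1) ∨ ¬T)
  →4  (x1 ∧ (x1 ∧ x0)) ∨ ((T ∨ x1) ∨ ¬T)
  →5  (x1 ∧ (x1 ∧ x0)) ∨ (T ∨ ¬T)
  →6  (x1 ∧ (x1 ∧ x0)) ∨ T
  →7  T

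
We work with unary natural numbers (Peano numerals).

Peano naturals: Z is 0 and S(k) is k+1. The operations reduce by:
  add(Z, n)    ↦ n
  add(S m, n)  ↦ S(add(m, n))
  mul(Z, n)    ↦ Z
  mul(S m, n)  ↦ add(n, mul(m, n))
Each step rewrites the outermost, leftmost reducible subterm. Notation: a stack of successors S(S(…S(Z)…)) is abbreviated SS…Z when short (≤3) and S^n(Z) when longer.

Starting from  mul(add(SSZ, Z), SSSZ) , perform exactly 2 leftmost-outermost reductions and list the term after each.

  start: mul(add(SSZ, Z), SSSZ)
  step 1: mul(S(add(SZ, Z)), SSSZ)
  step 2: add(SSSZ, mul(add(SZ, Z), SSSZ))

Answer: after 2 steps: add(SSSZ, mul(add(SZ, Z), SSSZ))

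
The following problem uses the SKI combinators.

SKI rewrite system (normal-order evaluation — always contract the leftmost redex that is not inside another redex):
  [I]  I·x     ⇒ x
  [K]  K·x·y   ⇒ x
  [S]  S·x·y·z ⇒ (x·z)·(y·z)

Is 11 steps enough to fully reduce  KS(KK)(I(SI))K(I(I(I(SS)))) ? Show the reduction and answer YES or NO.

  start: KS(KK)(I(SI))K(I(I(I(SS))))
  [1] S(I(SI))K(I(I(I(SS))))
  [2] I(SI)(I(I(I(SS))))(K(I(I(I(SS)))))
  [3] SI(I(I(I(SS))))(K(I(I(I(SS)))))
  [4] I(K(I(I(I(SS)))))(I(I(I(SS)))(K(I(I(I(SS))))))
  [5] K(I(I(I(SS))))(I(I(I(SS)))(K(I(I(I(SS))))))
  [6] I(I(I(SS)))
  [7] I(I(SS))
  [8] I(SS)
  [9] SS

Answer: YES — reaches normal form SS in 9 ≤ 11 steps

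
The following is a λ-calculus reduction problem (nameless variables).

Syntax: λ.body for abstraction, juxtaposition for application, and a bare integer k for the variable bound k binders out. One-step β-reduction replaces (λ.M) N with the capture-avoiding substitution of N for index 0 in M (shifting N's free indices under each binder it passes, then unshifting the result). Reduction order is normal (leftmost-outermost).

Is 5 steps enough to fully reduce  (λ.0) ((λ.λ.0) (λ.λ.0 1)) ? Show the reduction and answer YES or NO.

  start: (λ.0) ((λ.λ.0) (λ.λ.0 1))
  →1  (λ.λ.0) (λ.λ.0 1)
  →2  λ.0

Answer: YES — reaches normal form λ.0 in 2 ≤ 5 steps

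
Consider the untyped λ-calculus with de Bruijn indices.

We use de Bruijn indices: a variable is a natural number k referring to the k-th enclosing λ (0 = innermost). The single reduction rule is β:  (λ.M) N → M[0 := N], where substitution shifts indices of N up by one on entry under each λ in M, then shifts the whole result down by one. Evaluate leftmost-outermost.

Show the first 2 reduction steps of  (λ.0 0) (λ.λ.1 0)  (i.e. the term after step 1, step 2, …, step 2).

  start: (λ.0 0) (λ.λ.1 0)
  [1] (λ.λ.1 0) (λ.λ.1 0)
  [2] λ.(λ.λ.1 0) 0

Answer: after 2 steps: λ.(λ.λ.1 0) 0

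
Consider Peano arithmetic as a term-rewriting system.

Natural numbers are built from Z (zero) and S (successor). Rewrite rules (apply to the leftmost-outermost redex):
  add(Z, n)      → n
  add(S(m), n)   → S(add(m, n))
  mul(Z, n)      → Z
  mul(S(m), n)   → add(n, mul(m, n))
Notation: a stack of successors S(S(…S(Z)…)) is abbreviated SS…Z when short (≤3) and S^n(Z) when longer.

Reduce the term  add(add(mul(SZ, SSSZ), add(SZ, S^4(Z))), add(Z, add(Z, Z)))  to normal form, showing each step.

  start: add(add(mul(SZ, SSSZ), add(SZ, S^4(Z))), add(Z, add(Z, Z)))
  →1  add(add(add(SSSZ, mul(Z, SSSZ)), add(SZ, S^4(Z))), add(Z, add(Z, Z)))
  →2  add(add(S(add(SSZ, mul(Z, SSSZ))), add(SZ, S^4(Z))), add(Z, add(Z, Z)))
  →3  add(S(add(add(SSZ, mul(Z, SSSZ)), add(SZ, S^4(Z)))), add(Z, add(Z, Z)))
  →4  S(add(add(add(SSZ, mul(Z, SSSZ)), add(SZ, S^4(Z))), add(Z, add(Z, Z))))
  →5  S(add(add(S(add(SZ, mul(Z, SSSZ))), add(SZ, S^4(Z))), add(Z, add(Z, Z))))
  →6  S(add(S(add(add(SZ, mul(Z, SSSZ)), add(SZ, S^4(Z)))), add(Z, add(Z, Z))))
  →7  S(S(add(add(add(SZ, mul(Z, SSSZ)), add(SZ, S^4(Z))), add(Z, add(Z, Z)))))
  →8  S(S(add(add(S(add(Z, mul(Z, SSSZ))), add(SZ, S^4(Z))), add(Z, add(Z, Z)))))
  →9  S(S(add(S(add(add(Z, mul(Z, SSSZ)), add(SZ, S^4(Z)))), add(Z, add(Z, Z)))))
  →10  S(S(S(add(add(add(Z, mul(Z, SSSZ)), add(SZ, S^4(Z))), add(Z, add(Z, Z))))))
  →11  S(S(S(add(add(mul(Z, SSSZ), add(SZ, S^4(Z))), add(Z, add(Z, Z))))))
  →12  S(S(S(add(add(Z, add(SZ, S^4(Z))), add(Z, add(Z, Z))))))
  →13  S(S(S(add(add(SZ, S^4(Z)), add(Z, add(Z, Z))))))
  →14  S(S(S(add(S(add(Z, S^4(Z))), add(Z, add(Z, Z))))))
  →15  S(S(S(S(add(add(Z, S^4(Z)), add(Z, add(Z, Z)))))))
  →16  S(S(S(S(add(S^4(Z), add(Z, add(Z, Z)))))))
  →17  S(S(S(S(S(add(SSSZ, add(Z, add(Z, Z))))))))
  →18  S(S(S(S(S(S(add(SSZ, add(Z, add(Z, Z)))))))))
  →19  S(S(S(S(S(S(S(add(SZ, add(Z, add(Z, Z))))))))))
  →20  S(S(S(S(S(S(S(S(add(Z, add(Z, add(Z, Z)))))))))))
  →21  S(S(S(S(S(S(S(S(add(Z, add(Z, Z))))))))))
  →22  S(S(S(S(S(S(S(S(add(Z, Z)))))))))
  →23  S^8(Z)

Answer: normal form = S^8(Z)  (in 23 steps)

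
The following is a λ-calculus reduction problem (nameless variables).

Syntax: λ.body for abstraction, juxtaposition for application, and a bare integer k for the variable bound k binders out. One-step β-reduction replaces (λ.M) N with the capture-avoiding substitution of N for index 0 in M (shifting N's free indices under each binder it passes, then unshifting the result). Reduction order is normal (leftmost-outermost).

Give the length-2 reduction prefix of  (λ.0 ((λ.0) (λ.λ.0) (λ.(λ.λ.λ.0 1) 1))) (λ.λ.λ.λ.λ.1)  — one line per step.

  start: (λ.0 ((λ.0) (λ.λ.0) (λ.(λ.λ.λ.0 1) 1))) (λ.λ.λ.λ.λ.1)
  →1  (λ.λ.λ.λ.λ.1) ((λ.0) (λ.λ.0) (λ.(λ.λ.λ.0 1) (λ.λ.λ.λ.λ.1)))
  →2  λ.λ.λ.λ.1

Answer: after 2 steps: λ.λ.λ.λ.1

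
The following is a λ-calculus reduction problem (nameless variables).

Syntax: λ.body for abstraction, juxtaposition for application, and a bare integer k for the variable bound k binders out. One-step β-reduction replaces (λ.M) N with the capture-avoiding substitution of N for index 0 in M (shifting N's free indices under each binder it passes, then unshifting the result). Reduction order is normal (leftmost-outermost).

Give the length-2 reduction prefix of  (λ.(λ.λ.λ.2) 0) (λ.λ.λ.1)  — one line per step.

  start: (λ.(λ.λ.λ.2) 0) (λ.λ.λ.1)
  →1  (λ.λ.λ.2) (λ.λ.λ.1)
  →2  λ.λ.λ.λ.λ.1

Answer: after 2 steps: λ.λ.λ.λ.λ.1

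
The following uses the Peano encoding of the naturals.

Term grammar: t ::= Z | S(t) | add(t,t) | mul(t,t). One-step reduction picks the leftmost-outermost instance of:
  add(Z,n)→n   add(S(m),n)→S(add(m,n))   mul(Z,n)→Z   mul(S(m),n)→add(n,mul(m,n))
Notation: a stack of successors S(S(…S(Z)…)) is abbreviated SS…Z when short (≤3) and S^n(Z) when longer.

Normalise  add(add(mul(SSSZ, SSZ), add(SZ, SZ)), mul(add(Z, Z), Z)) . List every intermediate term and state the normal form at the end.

Answer: normal form = S^8(Z)  (in 33 steps)

Reduction:
  start: add(add(mul(SSSZ, SSZ), add(SZ, SZ)), mul(add(Z, Z), Z))
  step 1: add(add(add(SSZ, mul(SSZ, SSZ)), add(SZ, SZ)), mul(add(Z, Z), Z))
  step 2: add(add(S(add(SZ, mul(SSZ, SSZ))), add(SZ, SZ)), mul(add(Z, Z), Z))
  step 3: add(S(add(add(SZ, mul(SSZ, SSZ)), add(SZ, SZ))), mul(add(Z, Z), Z))
  step 4: S(add(add(add(SZ, mul(SSZ, SSZ)), add(SZ, SZ)), mul(add(Z, Z), Z)))
  step 5: S(add(add(S(add(Z, mul(SSZ, SSZ))), add(SZ, SZ)), mul(add(Z, Z), Z)))
  step 6: S(add(S(add(add(Z, mul(SSZ, SSZ)), add(SZ, SZ))), mul(add(Z, Z), Z)))
  step 7: S(S(add(add(add(Z, mul(SSZ, SSZ)), add(SZ, SZ)), mul(add(Z, Z), Z))))
  step 8: S(S(add(add(mul(SSZ, SSZ), add(SZ, SZ)), mul(add(Z, Z), Z))))
  step 9: S(S(add(add(add(SSZ, mul(SZ, SSZ)), add(SZ, SZ)), mul(add(Z, Z), Z))))
  step 10: S(S(add(add(S(add(SZ, mul(SZ, SSZ))), add(SZ, SZ)), mul(add(Z, Z), Z))))
  step 11: S(S(add(S(add(add(SZ, mul(SZ, SSZ)), add(SZ, SZ))), mul(add(Z, Z), Z))))
  step 12: S(S(S(add(add(add(SZ, mul(SZ, SSZ)), add(SZ, SZ)), mul(add(Z, Z), Z)))))
  step 13: S(S(S(add(add(S(add(Z, mul(SZ, SSZ))), add(SZ, SZ)), mul(add(Z, Z), Z)))))
  step 14: S(S(S(add(S(add(add(Z, mul(SZ, SSZ)), add(SZ, SZ))), mul(add(Z, Z), Z)))))
  step 15: S(S(S(S(add(add(add(Z, mul(SZ, SSZ)), add(SZ, SZ)), mul(add(Z, Z), Z))))))
  step 16: S(S(S(S(add(add(mul(SZ, SSZ), add(SZ, SZ)), mul(add(Z, Z), Z))))))
  step 17: S(S(S(S(add(add(add(SSZ, mul(Z, SSZ)), add(SZ, SZ)), mul(add(Z, Z), Z))))))
  step 18: S(S(S(S(add(add(S(add(SZ, mul(Z, SSZ))), add(SZ, SZ)), mul(add(Z, Z), Z))))))
  step 19: S(S(S(S(add(S(add(add(SZ, mul(Z, SSZ)), add(SZ, SZ))), mul(add(Z, Z), Z))))))
  step 20: S(S(S(S(S(add(add(add(SZ, mul(Z, SSZ)), add(SZ, SZ)), mul(add(Z, Z), Z)))))))
  step 21: S(S(S(S(S(add(add(S(add(Z, mul(Z, SSZ))), add(SZ, SZ)), mul(add(Z, Z), Z)))))))
  step 22: S(S(S(S(S(add(S(add(add(Z, mul(Z, SSZ)), add(SZ, SZ))), mul(add(Z, Z), Z)))))))
  step 23: S(S(S(S(S(S(add(add(add(Z, mul(Z, SSZ)), add(SZ, SZ)), mul(add(Z, Z), Z))))))))
  step 24: S(S(S(S(S(S(add(add(mul(Z, SSZ), add(SZ, SZ)), mul(add(Z, Z), Z))))))))
  step 25: S(S(S(S(S(S(add(add(Z, add(SZ, SZ)), mul(add(Z, Z), Z))))))))
  step 26: S(S(S(S(S(S(add(add(SZ, SZ), mul(add(Z, Z), Z))))))))
  step 27: S(S(S(S(S(S(add(S(add(Z, SZ)), mul(add(Z, Z), Z))))))))
  step 28: S(S(S(S(S(S(S(add(add(Z, SZ), mul(add(Z, Z), Z)))))))))
  step 29: S(S(S(S(S(S(S(add(SZ, mul(add(Z, Z), Z)))))))))
  step 30: S(S(S(S(S(S(S(S(add(Z, mul(add(Z, Z), Z))))))))))
  step 31: S(S(S(S(S(S(S(S(mul(add(Z, Z), Z)))))))))
  step 32: S(S(S(S(S(S(S(S(mul(Z, Z)))))))))
  step 33: S^8(Z)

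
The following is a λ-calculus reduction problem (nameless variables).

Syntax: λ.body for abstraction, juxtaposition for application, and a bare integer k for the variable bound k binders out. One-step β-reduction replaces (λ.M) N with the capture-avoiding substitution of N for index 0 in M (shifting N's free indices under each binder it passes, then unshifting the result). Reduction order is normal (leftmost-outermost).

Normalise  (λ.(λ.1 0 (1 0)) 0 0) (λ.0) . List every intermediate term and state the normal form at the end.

Answer: normal form = λ.0  (in 6 steps)

Derivation:
  start: (λ.(λ.1 0 (1 0)) 0 0) (λ.0)
  [1] (λ.(λ.0) 0 ((λ.0) 0)) (λ.0) (λ.0)
  [2] (λ.0) (λ.0) ((λ.0) (λ.0)) (λ.0)
  [3] (λ.0) ((λ.0) (λ.0)) (λ.0)
  [4] (λ.0) (λ.0) (λ.0)
  [5] (λ.0) (λ.0)
  [6] λ.0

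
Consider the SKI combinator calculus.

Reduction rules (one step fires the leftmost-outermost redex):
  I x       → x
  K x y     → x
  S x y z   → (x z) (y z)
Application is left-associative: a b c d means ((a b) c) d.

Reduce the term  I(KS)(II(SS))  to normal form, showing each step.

  start: I(KS)(II(SS))
  [1] KS(II(SS))
  [2] S

Answer: normal form = S  (in 2 steps)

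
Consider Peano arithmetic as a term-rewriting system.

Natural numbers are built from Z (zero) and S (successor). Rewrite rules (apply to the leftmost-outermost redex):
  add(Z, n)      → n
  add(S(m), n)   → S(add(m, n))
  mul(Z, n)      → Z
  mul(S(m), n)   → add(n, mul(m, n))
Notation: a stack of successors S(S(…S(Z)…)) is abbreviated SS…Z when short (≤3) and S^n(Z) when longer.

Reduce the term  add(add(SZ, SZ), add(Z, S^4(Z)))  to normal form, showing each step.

Answer: normal form = S^6(Z)  (in 6 steps)

Derivation:
  start: add(add(SZ, SZ), add(Z, S^4(Z)))
  [1] add(S(add(Z, SZ)), add(Z, S^4(Z)))
  [2] S(add(add(Z, SZ), add(Z, S^4(Z))))
  [3] S(add(SZ, add(Z, S^4(Z))))
  [4] S(S(add(Z, add(Z, S^4(Z)))))
  [5] S(S(add(Z, S^4(Z))))
  [6] S^6(Z)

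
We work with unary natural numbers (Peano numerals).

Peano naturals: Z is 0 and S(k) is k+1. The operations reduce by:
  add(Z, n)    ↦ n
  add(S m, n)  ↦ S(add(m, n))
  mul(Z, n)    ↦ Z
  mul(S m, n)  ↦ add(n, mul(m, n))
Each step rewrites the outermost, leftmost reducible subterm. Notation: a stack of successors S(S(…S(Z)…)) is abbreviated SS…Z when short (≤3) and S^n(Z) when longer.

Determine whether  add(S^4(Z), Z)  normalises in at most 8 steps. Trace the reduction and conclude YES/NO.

  start: add(S^4(Z), Z)
  [1] S(add(SSSZ, Z))
  [2] S(S(add(SSZ, Z)))
  [3] S(S(S(add(SZ, Z))))
  [4] S(S(S(S(add(Z, Z)))))
  [5] S^4(Z)

Answer: YES — reaches normal form S^4(Z) in 5 ≤ 8 steps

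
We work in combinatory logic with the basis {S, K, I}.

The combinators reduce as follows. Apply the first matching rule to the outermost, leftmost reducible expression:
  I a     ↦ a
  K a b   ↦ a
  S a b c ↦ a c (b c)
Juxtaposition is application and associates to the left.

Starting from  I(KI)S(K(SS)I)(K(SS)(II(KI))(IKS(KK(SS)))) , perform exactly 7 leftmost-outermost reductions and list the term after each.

Answer: after 7 steps: SS(SSS)

Derivation:
  start: I(KI)S(K(SS)I)(K(SS)(II(KI))(IKS(KK(SS))))
  step 1: KIS(K(SS)I)(K(SS)(II(KI))(IKS(KK(SS))))
  step 2: I(K(SS)I)(K(SS)(II(KI))(IKS(KK(SS))))
  step 3: K(SS)I(K(SS)(II(KI))(IKS(KK(SS))))
  step 4: SS(K(SS)(II(KI))(IKS(KK(SS))))
  step 5: SS(SS(IKS(KK(SS))))
  step 6: SS(SS(KS(KK(SS))))
  step 7: SS(SSS)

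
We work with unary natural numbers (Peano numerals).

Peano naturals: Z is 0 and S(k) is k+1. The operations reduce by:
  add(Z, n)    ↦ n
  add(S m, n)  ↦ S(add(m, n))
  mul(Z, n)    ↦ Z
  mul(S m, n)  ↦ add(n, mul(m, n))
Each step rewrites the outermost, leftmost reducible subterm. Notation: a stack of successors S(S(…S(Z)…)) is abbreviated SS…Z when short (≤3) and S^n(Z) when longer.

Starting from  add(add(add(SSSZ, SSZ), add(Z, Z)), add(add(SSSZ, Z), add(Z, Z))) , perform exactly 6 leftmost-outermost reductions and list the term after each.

  start: add(add(add(SSSZ, SSZ), add(Z, Z)), add(add(SSSZ, Z), add(Z, Z)))
  →1  add(add(S(add(SSZ, SSZ)), add(Z, Z)), add(add(SSSZ, Z), add(Z, Z)))
  →2  add(S(add(add(SSZ, SSZ), add(Z, Z))), add(add(SSSZ, Z), add(Z, Z)))
  →3  S(add(add(add(SSZ, SSZ), add(Z, Z)), add(add(SSSZ, Z), add(Z, Z))))
  →4  S(add(add(S(add(SZ, SSZ)), add(Z, Z)), add(add(SSSZ, Z), add(Z, Z))))
  →5  S(add(S(add(add(SZ, SSZ), add(Z, Z))), add(add(SSSZ, Z), add(Z, Z))))
  →6  S(S(add(add(add(SZ, SSZ), add(Z, Z)), add(add(SSSZ, Z), add(Z, Z)))))

Answer: after 6 steps: S(S(add(add(add(SZ, SSZ), add(Z, Z)), add(add(SSSZ, Z), add(Z, Z)))))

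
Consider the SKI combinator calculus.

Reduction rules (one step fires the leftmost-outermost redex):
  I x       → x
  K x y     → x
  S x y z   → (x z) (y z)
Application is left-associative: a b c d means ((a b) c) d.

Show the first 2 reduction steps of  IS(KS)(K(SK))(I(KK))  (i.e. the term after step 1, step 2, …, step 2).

Answer: after 2 steps: KS(I(KK))(K(SK)(I(KK)))

Reduction:
  start: IS(KS)(K(SK))(I(KK))
  step 1: S(KS)(K(SK))(I(KK))
  step 2: KS(I(KK))(K(SK)(I(KK)))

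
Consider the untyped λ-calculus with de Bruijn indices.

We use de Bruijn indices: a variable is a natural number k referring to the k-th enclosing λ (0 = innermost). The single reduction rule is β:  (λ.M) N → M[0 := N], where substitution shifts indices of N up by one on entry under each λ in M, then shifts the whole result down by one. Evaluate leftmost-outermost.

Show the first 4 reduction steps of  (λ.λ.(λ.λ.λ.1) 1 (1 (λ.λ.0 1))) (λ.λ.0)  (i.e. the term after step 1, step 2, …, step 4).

  start: (λ.λ.(λ.λ.λ.1) 1 (1 (λ.λ.0 1))) (λ.λ.0)
  →1  λ.(λ.λ.λ.1) (λ.λ.0) ((λ.λ.0) (λ.λ.0 1))
  →2  λ.(λ.λ.1) ((λ.λ.0) (λ.λ.0 1))
  →3  λ.λ.(λ.λ.0) (λ.λ.0 1)
  →4  λ.λ.λ.0

Answer: after 4 steps: λ.λ.λ.0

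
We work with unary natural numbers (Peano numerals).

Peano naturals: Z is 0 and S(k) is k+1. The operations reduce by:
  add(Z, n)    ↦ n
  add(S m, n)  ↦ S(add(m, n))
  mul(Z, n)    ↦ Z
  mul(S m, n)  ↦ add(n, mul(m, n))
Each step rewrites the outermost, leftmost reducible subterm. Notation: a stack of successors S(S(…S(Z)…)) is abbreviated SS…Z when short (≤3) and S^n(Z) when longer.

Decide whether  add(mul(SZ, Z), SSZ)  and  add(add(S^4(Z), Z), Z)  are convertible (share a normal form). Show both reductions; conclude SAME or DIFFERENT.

Answer: DIFFERENT — A ⇓ SSZ, B ⇓ S^4(Z)

Reduction:
Term A:
  start: add(mul(SZ, Z), SSZ)
  →1  add(add(Z, mul(Z, Z)), SSZ)
  →2  add(mul(Z, Z), SSZ)
  →3  add(Z, SSZ)
  →4  SSZ

Term B:
  start: add(add(S^4(Z), Z), Z)
  →1  add(S(add(SSSZ, Z)), Z)
  →2  S(add(add(SSSZ, Z), Z))
  →3  S(add(S(add(SSZ, Z)), Z))
  →4  S(S(add(add(SSZ, Z), Z)))
  →5  S(S(add(S(add(SZ, Z)), Z)))
  →6  S(S(S(add(add(SZ, Z), Z))))
  →7  S(S(S(add(S(add(Z, Z)), Z))))
  →8  S(S(S(S(add(add(Z, Z), Z)))))
  →9  S(S(S(S(add(Z, Z)))))
  →10  S^4(Z)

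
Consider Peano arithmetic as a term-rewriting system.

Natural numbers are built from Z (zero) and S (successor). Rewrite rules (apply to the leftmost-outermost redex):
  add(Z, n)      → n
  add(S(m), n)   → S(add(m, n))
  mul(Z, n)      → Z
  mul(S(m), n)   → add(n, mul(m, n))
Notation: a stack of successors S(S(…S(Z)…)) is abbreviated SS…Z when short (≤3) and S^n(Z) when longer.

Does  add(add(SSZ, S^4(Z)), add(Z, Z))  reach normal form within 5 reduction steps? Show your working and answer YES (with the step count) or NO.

Answer: NO — after 5 steps the term is S(S(add(S^4(Z), add(Z, Z)))), not yet normal

Reduction:
  start: add(add(SSZ, S^4(Z)), add(Z, Z))
  [1] add(S(add(SZ, S^4(Z))), add(Z, Z))
  [2] S(add(add(SZ, S^4(Z)), add(Z, Z)))
  [3] S(add(S(add(Z, S^4(Z))), add(Z, Z)))
  [4] S(S(add(add(Z, S^4(Z)), add(Z, Z))))
  [5] S(S(add(S^4(Z), add(Z, Z))))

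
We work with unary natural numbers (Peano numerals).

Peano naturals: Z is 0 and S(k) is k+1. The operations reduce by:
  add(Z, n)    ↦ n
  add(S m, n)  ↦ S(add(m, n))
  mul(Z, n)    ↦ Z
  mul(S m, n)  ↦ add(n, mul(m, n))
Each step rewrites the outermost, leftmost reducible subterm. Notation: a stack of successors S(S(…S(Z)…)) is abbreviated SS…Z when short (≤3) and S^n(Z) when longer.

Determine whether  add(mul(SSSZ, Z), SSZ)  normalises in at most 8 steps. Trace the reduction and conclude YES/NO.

  start: add(mul(SSSZ, Z), SSZ)
  step 1: add(add(Z, mul(SSZ, Z)), SSZ)
  step 2: add(mul(SSZ, Z), SSZ)
  step 3: add(add(Z, mul(SZ, Z)), SSZ)
  step 4: add(mul(SZ, Z), SSZ)
  step 5: add(add(Z, mul(Z, Z)), SSZ)
  step 6: add(mul(Z, Z), SSZ)
  step 7: add(Z, SSZ)
  step 8: SSZ

Answer: YES — reaches normal form SSZ in 8 ≤ 8 steps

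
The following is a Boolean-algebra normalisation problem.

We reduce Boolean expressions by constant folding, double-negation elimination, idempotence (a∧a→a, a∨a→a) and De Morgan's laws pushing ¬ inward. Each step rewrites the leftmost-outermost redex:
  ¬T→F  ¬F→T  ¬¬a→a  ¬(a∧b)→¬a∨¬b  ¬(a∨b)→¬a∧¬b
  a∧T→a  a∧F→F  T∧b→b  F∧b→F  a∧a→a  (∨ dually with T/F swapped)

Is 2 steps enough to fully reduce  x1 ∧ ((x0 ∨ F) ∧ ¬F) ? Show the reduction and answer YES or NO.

  start: x1 ∧ ((x0 ∨ F) ∧ ¬F)
  step 1: x1 ∧ (x0 ∧ ¬F)
  step 2: x1 ∧ (x0 ∧ T)

Answer: NO — after 2 steps the term is x1 ∧ (x0 ∧ T), not yet normal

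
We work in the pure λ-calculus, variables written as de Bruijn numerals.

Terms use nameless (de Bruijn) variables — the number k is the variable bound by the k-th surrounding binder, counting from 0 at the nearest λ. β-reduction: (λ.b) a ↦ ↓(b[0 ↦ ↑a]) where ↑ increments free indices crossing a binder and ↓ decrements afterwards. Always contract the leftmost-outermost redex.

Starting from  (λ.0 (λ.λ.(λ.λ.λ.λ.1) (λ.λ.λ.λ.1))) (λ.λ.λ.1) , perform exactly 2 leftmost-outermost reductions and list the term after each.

Answer: after 2 steps: λ.λ.1

Derivation:
  start: (λ.0 (λ.λ.(λ.λ.λ.λ.1) (λ.λ.λ.λ.1))) (λ.λ.λ.1)
  [1] (λ.λ.λ.1) (λ.λ.(λ.λ.λ.λ.1) (λ.λ.λ.λ.1))
  [2] λ.λ.1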